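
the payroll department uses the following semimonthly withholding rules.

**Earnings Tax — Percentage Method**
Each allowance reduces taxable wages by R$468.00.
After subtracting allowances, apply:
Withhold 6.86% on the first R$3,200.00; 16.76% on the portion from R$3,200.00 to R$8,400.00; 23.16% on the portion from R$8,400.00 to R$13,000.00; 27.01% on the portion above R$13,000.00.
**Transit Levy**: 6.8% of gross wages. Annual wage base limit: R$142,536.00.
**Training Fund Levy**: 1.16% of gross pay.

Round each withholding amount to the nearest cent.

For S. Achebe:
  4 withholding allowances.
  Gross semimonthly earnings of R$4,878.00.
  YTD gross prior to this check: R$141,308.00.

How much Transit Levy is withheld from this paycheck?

R$83.50

Transit Levy: cap R$142,536.00 − YTD R$141,308.00 = R$1,228.00 subject; 6.8% × R$1,228.00 = R$83.50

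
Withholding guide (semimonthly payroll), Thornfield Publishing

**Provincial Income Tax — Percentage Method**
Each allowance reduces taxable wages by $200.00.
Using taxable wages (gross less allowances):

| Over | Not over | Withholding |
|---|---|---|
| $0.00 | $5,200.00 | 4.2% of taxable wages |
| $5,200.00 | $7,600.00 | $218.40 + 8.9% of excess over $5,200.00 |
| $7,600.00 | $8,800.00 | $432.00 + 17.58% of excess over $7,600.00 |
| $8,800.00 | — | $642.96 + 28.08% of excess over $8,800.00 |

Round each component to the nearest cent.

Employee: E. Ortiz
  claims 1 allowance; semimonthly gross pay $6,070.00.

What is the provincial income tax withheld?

$278.03

Provincial Income Tax: taxable = $6,070.00 − 1×$200.00 = $5,870.00
  $218.40 + 8.9% × ($5,870.00 − $5,200.00) = $218.40 + 8.9% × $670.00 = $278.03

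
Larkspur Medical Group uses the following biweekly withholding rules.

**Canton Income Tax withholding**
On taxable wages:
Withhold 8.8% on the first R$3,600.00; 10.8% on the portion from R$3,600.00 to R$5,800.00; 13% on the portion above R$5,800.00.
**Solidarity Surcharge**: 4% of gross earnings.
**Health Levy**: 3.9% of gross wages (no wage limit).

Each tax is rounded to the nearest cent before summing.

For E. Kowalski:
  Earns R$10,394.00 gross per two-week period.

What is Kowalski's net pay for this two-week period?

R$8,421.25

Canton Income Tax: taxable = R$10,394.00
  R$554.40 + 13% × (R$10,394.00 − R$5,800.00) = R$554.40 + 13% × R$4,594.00 = R$1,151.62
Solidarity Surcharge: 4% × R$10,394.00 = R$415.76
Health Levy: 3.9% × R$10,394.00 = R$405.37
Total withheld: R$1,151.62 + R$415.76 + R$405.37 = R$1,972.75
Net pay: R$10,394.00 − R$1,972.75 = R$8,421.25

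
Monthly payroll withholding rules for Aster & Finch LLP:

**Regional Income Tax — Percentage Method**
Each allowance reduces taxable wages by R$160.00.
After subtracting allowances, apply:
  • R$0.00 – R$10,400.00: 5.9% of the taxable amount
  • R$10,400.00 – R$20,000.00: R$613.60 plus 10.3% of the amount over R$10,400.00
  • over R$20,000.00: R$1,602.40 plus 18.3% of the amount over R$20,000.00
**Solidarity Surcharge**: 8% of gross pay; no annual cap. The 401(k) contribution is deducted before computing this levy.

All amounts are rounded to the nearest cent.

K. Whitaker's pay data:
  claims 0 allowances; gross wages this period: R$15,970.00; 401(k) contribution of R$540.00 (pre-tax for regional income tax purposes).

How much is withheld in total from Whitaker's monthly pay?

R$2,366.09

Regional Income Tax: taxable = R$15,970.00 − R$540.00 = R$15,430.00
  R$613.60 + 10.3% × (R$15,430.00 − R$10,400.00) = R$613.60 + 10.3% × R$5,030.00 = R$1,131.69
Solidarity Surcharge: 8% × R$15,430.00 = R$1,234.40
Total: R$1,131.69 + R$1,234.40 = R$2,366.09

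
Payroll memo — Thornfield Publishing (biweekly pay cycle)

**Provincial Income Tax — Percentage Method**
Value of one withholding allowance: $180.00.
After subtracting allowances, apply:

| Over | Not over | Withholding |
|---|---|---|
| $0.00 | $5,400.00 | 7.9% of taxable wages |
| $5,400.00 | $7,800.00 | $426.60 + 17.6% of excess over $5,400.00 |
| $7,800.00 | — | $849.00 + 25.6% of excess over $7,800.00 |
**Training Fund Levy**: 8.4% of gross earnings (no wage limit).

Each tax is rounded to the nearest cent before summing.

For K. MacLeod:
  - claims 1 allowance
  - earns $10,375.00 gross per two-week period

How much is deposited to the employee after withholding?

$8,041.38

Provincial Income Tax: taxable = $10,375.00 − 1×$180.00 = $10,195.00
  $849.00 + 25.6% × ($10,195.00 − $7,800.00) = $849.00 + 25.6% × $2,395.00 = $1,462.12
Training Fund Levy: 8.4% × $10,375.00 = $871.50
Total withheld: $1,462.12 + $871.50 = $2,333.62
Net pay: $10,375.00 − $2,333.62 = $8,041.38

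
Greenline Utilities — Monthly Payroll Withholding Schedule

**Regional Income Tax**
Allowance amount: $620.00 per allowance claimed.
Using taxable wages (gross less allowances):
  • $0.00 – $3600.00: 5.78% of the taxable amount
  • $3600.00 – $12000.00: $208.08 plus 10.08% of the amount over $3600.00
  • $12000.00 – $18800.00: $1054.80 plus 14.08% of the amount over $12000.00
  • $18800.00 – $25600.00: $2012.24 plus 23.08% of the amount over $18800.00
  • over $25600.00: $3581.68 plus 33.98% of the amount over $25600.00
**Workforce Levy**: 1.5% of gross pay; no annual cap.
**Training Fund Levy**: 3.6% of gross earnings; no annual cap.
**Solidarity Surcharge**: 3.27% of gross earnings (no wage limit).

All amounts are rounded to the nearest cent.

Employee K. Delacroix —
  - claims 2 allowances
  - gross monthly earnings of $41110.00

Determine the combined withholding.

$11871.54

Regional Income Tax: taxable = $41110.00 − 2×$620.00 = $39870.00
  $3581.68 + 33.98% × ($39870.00 − $25600.00) = $3581.68 + 33.98% × $14270.00 = $8430.63
Workforce Levy: 1.5% × $41110.00 = $616.65
Training Fund Levy: 3.6% × $41110.00 = $1479.96
Solidarity Surcharge: 3.27% × $41110.00 = $1344.30
Total: $8430.63 + $616.65 + $1479.96 + $1344.30 = $11871.54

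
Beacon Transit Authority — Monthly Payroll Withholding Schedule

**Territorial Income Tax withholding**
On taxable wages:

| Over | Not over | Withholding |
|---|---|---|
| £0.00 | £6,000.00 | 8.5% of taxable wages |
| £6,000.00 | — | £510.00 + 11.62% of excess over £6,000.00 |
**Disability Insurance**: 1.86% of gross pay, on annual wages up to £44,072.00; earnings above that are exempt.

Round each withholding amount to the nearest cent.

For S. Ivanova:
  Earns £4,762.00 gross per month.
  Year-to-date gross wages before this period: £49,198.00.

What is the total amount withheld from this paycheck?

£404.77

Territorial Income Tax: taxable = £4,762.00
  8.5% × £4,762.00 = £404.77
Disability Insurance: YTD £49,198.00 ≥ cap £44,072.00 → £0.00
Total: £404.77 + £0.00 = £404.77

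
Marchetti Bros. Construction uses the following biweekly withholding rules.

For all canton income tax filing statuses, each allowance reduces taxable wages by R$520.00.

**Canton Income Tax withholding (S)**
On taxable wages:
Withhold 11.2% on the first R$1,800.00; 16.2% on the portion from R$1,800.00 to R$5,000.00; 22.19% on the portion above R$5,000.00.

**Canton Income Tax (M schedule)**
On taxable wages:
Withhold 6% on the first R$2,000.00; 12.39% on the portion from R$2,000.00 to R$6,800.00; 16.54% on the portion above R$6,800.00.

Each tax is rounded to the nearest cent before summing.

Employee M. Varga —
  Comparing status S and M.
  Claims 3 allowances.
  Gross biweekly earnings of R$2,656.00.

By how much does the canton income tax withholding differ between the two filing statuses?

Canton Income Tax (S): taxable = R$2,656.00 − 3×R$520.00 = R$1,096.00
  11.2% × R$1,096.00 = R$122.75
Canton Income Tax (M): taxable = R$2,656.00 − 3×R$520.00 = R$1,096.00
  6% × R$1,096.00 = R$65.76
Difference: |R$122.75 − R$65.76| = R$56.99 (higher under S)

R$56.99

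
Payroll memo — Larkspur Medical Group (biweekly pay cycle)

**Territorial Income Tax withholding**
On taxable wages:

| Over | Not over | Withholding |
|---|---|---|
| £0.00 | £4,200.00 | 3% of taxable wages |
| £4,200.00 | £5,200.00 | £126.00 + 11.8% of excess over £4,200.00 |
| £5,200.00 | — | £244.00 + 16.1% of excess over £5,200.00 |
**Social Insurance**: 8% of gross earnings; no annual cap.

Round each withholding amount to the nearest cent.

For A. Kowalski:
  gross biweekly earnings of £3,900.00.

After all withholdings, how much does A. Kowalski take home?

Territorial Income Tax: taxable = £3,900.00
  3% × £3,900.00 = £117.00
Social Insurance: 8% × £3,900.00 = £312.00
Total withheld: £117.00 + £312.00 = £429.00
Net pay: £3,900.00 − £429.00 = £3,471.00

£3,471.00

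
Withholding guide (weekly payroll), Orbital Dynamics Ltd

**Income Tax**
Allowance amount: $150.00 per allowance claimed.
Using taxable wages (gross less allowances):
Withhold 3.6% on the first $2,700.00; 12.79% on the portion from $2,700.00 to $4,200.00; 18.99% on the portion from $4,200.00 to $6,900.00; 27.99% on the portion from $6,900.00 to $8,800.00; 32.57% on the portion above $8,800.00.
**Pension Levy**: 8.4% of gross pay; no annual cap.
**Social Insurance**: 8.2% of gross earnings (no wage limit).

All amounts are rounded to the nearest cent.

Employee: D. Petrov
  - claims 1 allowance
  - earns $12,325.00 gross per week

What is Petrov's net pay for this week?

$7,846.22

Income Tax: taxable = $12,325.00 − 1×$150.00 = $12,175.00
  $1,333.59 + 32.57% × ($12,175.00 − $8,800.00) = $1,333.59 + 32.57% × $3,375.00 = $2,432.83
Pension Levy: 8.4% × $12,325.00 = $1,035.30
Social Insurance: 8.2% × $12,325.00 = $1,010.65
Total withheld: $2,432.83 + $1,035.30 + $1,010.65 = $4,478.78
Net pay: $12,325.00 − $4,478.78 = $7,846.22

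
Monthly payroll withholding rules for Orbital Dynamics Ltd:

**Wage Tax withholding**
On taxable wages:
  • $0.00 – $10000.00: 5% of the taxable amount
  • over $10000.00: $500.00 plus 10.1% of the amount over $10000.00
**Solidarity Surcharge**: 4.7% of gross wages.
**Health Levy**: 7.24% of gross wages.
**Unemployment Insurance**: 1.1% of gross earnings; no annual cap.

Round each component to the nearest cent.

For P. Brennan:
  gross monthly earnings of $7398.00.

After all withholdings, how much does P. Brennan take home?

$6063.39

Wage Tax: taxable = $7398.00
  5% × $7398.00 = $369.90
Solidarity Surcharge: 4.7% × $7398.00 = $347.71
Health Levy: 7.24% × $7398.00 = $535.62
Unemployment Insurance: 1.1% × $7398.00 = $81.38
Total withheld: $369.90 + $347.71 + $535.62 + $81.38 = $1334.61
Net pay: $7398.00 − $1334.61 = $6063.39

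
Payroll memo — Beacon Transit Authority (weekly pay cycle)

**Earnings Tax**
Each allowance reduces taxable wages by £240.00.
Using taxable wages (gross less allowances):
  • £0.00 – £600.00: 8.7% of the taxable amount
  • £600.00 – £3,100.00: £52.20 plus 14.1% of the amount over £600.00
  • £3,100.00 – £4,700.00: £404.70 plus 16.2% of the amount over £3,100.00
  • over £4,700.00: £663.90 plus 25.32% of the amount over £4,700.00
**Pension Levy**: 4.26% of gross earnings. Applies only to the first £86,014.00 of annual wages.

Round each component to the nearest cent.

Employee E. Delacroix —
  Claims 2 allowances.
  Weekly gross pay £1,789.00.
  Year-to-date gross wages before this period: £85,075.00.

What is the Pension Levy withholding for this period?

£40.00

Pension Levy: cap £86,014.00 − YTD £85,075.00 = £939.00 subject; 4.26% × £939.00 = £40.00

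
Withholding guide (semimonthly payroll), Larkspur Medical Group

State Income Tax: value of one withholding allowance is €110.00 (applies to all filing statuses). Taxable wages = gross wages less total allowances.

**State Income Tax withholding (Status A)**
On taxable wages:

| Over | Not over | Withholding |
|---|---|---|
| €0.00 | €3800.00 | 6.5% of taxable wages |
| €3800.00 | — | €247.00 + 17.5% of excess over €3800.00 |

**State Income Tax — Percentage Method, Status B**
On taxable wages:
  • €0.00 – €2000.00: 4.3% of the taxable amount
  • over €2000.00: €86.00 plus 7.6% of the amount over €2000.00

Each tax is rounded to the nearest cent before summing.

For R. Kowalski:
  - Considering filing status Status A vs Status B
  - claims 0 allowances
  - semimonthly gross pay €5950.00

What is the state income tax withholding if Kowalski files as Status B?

€386.20

State Income Tax (Status B): taxable = €5950.00
  €86.00 + 7.6% × (€5950.00 − €2000.00) = €86.00 + 7.6% × €3950.00 = €386.20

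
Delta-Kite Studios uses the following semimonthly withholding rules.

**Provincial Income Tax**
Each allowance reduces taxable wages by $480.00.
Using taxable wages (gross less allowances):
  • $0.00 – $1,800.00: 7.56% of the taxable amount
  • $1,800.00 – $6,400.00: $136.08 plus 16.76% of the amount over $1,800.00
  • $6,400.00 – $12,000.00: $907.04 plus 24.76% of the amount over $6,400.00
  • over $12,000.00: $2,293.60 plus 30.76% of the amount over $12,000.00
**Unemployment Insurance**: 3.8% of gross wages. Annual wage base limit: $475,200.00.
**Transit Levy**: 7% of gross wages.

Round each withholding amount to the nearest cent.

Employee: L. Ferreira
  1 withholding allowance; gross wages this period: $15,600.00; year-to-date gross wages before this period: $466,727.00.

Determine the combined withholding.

$4,667.28

Provincial Income Tax: taxable = $15,600.00 − 1×$480.00 = $15,120.00
  $2,293.60 + 30.76% × ($15,120.00 − $12,000.00) = $2,293.60 + 30.76% × $3,120.00 = $3,253.31
Unemployment Insurance: cap $475,200.00 − YTD $466,727.00 = $8,473.00 subject; 3.8% × $8,473.00 = $321.97
Transit Levy: 7% × $15,600.00 = $1,092.00
Total: $3,253.31 + $321.97 + $1,092.00 = $4,667.28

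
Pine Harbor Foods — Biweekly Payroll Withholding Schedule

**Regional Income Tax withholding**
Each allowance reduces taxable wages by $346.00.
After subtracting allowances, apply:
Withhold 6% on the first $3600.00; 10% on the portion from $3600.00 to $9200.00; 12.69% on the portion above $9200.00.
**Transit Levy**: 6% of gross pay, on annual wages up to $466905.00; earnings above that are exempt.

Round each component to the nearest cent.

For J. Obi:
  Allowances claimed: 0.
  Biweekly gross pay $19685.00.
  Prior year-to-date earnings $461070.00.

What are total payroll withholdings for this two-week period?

$2456.65

Regional Income Tax: taxable = $19685.00
  $776.00 + 12.69% × ($19685.00 − $9200.00) = $776.00 + 12.69% × $10485.00 = $2106.55
Transit Levy: cap $466905.00 − YTD $461070.00 = $5835.00 subject; 6% × $5835.00 = $350.10
Total: $2106.55 + $350.10 = $2456.65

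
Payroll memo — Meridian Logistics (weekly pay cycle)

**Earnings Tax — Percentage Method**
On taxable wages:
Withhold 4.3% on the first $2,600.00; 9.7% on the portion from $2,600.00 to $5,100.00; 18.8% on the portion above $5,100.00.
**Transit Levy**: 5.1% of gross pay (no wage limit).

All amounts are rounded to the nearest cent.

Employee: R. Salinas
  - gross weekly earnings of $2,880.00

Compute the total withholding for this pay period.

$285.84

Earnings Tax: taxable = $2,880.00
  $111.80 + 9.7% × ($2,880.00 − $2,600.00) = $111.80 + 9.7% × $280.00 = $138.96
Transit Levy: 5.1% × $2,880.00 = $146.88
Total: $138.96 + $146.88 = $285.84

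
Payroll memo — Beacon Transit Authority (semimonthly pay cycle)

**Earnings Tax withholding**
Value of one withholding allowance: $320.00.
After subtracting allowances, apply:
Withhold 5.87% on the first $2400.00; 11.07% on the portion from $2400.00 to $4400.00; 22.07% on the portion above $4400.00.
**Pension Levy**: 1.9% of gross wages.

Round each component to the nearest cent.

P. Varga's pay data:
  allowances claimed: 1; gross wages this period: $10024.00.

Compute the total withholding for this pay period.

$1723.33

Earnings Tax: taxable = $10024.00 − 1×$320.00 = $9704.00
  $362.28 + 22.07% × ($9704.00 − $4400.00) = $362.28 + 22.07% × $5304.00 = $1532.87
Pension Levy: 1.9% × $10024.00 = $190.46
Total: $1532.87 + $190.46 = $1723.33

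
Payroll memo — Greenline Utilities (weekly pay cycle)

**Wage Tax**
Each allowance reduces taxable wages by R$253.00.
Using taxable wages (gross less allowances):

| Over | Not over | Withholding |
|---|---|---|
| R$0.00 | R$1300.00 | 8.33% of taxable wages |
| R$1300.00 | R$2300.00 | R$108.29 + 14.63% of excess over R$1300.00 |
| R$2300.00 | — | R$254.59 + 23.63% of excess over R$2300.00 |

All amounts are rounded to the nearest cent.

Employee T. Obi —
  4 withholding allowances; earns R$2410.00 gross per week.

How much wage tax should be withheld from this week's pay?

R$122.63

Wage Tax: taxable = R$2410.00 − 4×R$253.00 = R$1398.00
  R$108.29 + 14.63% × (R$1398.00 − R$1300.00) = R$108.29 + 14.63% × R$98.00 = R$122.63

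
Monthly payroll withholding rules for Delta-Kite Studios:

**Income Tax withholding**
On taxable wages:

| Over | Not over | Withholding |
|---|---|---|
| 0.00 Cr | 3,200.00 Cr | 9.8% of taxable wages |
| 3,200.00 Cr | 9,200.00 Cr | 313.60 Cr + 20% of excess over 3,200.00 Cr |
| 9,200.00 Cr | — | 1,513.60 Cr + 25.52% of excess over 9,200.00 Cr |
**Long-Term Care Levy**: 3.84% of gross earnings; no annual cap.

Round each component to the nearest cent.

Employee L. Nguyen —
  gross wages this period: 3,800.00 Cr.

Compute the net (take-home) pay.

3,220.48 Cr

Income Tax: taxable = 3,800.00 Cr
  313.60 Cr + 20% × (3,800.00 Cr − 3,200.00 Cr) = 313.60 Cr + 20% × 600.00 Cr = 433.60 Cr
Long-Term Care Levy: 3.84% × 3,800.00 Cr = 145.92 Cr
Total withheld: 433.60 Cr + 145.92 Cr = 579.52 Cr
Net pay: 3,800.00 Cr − 579.52 Cr = 3,220.48 Cr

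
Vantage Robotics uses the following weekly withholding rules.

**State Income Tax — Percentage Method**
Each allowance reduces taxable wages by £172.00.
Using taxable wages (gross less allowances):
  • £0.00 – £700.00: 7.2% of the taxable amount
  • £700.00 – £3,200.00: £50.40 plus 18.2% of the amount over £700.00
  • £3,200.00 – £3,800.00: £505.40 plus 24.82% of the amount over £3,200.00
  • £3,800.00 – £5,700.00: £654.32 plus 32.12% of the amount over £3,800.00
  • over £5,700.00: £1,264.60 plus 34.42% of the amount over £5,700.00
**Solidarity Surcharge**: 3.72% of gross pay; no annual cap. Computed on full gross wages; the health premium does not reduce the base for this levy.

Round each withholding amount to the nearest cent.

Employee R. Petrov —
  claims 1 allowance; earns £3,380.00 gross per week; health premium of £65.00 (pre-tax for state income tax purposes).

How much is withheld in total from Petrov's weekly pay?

£620.77

State Income Tax: taxable = £3,380.00 − £65.00 − 1×£172.00 = £3,143.00
  £50.40 + 18.2% × (£3,143.00 − £700.00) = £50.40 + 18.2% × £2,443.00 = £495.03
Solidarity Surcharge: 3.72% × £3,380.00 = £125.74
Total: £495.03 + £125.74 = £620.77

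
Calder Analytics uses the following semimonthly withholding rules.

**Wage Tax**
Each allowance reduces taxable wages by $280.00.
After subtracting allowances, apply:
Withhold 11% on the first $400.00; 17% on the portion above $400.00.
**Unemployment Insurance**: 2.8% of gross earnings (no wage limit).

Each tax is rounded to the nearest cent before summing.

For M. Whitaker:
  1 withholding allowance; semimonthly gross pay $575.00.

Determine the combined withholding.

Wage Tax: taxable = $575.00 − 1×$280.00 = $295.00
  11% × $295.00 = $32.45
Unemployment Insurance: 2.8% × $575.00 = $16.10
Total: $32.45 + $16.10 = $48.55

$48.55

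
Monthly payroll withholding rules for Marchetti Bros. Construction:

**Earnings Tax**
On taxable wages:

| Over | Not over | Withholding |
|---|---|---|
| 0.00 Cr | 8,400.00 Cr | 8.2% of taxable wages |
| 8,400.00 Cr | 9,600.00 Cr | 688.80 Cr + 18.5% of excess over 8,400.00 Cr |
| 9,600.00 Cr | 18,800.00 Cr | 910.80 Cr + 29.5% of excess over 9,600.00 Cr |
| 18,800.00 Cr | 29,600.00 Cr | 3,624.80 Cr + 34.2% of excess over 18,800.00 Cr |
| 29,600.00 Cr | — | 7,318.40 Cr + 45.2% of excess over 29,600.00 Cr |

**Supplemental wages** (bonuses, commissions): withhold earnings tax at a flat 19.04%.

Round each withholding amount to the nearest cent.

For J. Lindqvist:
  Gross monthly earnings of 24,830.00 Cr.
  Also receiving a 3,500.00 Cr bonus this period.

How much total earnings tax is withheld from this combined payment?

6,353.46 Cr

Earnings Tax: taxable = 24,830.00 Cr
  3,624.80 Cr + 34.2% × (24,830.00 Cr − 18,800.00 Cr) = 3,624.80 Cr + 34.2% × 6,030.00 Cr = 5,687.06 Cr
Supplemental (19.04% flat on bonus): 19.04% × 3,500.00 Cr = 666.40 Cr
Total earnings tax: 5,687.06 Cr + 666.40 Cr = 6,353.46 Cr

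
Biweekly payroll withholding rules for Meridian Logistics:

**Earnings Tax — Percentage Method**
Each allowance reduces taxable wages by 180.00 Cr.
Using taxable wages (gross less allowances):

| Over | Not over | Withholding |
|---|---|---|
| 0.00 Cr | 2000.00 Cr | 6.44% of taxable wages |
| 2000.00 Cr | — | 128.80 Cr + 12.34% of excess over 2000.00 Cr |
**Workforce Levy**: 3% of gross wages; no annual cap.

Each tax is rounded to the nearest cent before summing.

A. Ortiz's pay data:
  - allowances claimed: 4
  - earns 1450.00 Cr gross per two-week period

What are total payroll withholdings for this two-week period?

Earnings Tax: taxable = 1450.00 Cr − 4×180.00 Cr = 730.00 Cr
  6.44% × 730.00 Cr = 47.01 Cr
Workforce Levy: 3% × 1450.00 Cr = 43.50 Cr
Total: 47.01 Cr + 43.50 Cr = 90.51 Cr

90.51 Cr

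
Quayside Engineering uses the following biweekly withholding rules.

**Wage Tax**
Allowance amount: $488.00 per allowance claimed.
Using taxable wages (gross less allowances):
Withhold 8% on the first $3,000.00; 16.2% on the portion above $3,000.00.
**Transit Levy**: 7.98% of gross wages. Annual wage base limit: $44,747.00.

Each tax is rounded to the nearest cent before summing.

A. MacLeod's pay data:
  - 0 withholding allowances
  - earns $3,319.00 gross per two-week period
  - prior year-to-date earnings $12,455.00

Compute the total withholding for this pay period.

$556.54

Wage Tax: taxable = $3,319.00
  $240.00 + 16.2% × ($3,319.00 − $3,000.00) = $240.00 + 16.2% × $319.00 = $291.68
Transit Levy: 7.98% × $3,319.00 = $264.86
Total: $291.68 + $264.86 = $556.54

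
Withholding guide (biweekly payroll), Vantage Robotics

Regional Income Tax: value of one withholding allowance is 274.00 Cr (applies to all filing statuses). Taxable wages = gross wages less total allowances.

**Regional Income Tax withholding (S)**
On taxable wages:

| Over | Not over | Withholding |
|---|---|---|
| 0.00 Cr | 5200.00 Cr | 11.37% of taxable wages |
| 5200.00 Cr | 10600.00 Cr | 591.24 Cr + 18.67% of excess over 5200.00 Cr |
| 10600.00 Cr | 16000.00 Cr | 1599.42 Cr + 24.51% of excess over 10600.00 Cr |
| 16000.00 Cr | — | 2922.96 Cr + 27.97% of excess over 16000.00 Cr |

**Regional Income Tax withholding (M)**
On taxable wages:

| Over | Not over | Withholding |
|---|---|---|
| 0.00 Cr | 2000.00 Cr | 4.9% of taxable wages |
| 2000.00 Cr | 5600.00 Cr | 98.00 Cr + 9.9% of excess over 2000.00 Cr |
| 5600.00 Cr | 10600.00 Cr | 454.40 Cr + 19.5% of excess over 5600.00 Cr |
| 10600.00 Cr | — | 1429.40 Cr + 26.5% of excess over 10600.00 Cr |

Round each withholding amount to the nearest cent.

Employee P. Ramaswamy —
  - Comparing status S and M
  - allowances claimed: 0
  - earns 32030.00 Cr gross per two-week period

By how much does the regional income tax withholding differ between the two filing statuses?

Regional Income Tax (S): taxable = 32030.00 Cr
  2922.96 Cr + 27.97% × (32030.00 Cr − 16000.00 Cr) = 2922.96 Cr + 27.97% × 16030.00 Cr = 7406.55 Cr
Regional Income Tax (M): taxable = 32030.00 Cr
  1429.40 Cr + 26.5% × (32030.00 Cr − 10600.00 Cr) = 1429.40 Cr + 26.5% × 21430.00 Cr = 7108.35 Cr
Difference: |7406.55 Cr − 7108.35 Cr| = 298.20 Cr (higher under S)

298.20 Cr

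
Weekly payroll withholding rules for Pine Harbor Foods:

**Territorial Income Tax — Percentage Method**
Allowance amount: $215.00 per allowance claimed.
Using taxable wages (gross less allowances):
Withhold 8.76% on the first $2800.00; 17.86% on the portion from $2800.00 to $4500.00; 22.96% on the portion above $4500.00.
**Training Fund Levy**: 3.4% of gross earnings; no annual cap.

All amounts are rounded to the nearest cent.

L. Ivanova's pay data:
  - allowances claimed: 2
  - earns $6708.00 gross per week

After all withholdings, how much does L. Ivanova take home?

Territorial Income Tax: taxable = $6708.00 − 2×$215.00 = $6278.00
  $548.90 + 22.96% × ($6278.00 − $4500.00) = $548.90 + 22.96% × $1778.00 = $957.13
Training Fund Levy: 3.4% × $6708.00 = $228.07
Total withheld: $957.13 + $228.07 = $1185.20
Net pay: $6708.00 − $1185.20 = $5522.80

$5522.80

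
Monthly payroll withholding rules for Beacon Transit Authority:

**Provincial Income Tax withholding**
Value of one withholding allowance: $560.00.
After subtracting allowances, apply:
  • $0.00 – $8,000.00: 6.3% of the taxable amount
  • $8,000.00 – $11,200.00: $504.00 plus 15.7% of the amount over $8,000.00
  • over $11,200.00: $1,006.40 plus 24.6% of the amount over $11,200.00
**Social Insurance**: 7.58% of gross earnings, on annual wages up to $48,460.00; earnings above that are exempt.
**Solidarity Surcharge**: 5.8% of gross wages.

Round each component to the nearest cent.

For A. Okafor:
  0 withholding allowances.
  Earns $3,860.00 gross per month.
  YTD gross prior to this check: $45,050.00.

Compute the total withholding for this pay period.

Provincial Income Tax: taxable = $3,860.00
  6.3% × $3,860.00 = $243.18
Social Insurance: cap $48,460.00 − YTD $45,050.00 = $3,410.00 subject; 7.58% × $3,410.00 = $258.48
Solidarity Surcharge: 5.8% × $3,860.00 = $223.88
Total: $243.18 + $258.48 + $223.88 = $725.54

$725.54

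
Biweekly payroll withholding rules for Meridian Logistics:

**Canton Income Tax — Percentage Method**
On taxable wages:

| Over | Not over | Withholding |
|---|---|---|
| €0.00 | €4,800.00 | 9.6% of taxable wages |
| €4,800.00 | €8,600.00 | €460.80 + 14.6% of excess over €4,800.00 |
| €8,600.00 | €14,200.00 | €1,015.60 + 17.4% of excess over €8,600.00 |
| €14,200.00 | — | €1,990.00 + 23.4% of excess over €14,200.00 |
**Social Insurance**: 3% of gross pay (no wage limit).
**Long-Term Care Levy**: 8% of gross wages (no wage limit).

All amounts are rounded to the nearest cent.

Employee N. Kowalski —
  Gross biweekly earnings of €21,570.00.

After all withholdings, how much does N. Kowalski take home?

€15,482.72

Canton Income Tax: taxable = €21,570.00
  €1,990.00 + 23.4% × (€21,570.00 − €14,200.00) = €1,990.00 + 23.4% × €7,370.00 = €3,714.58
Social Insurance: 3% × €21,570.00 = €647.10
Long-Term Care Levy: 8% × €21,570.00 = €1,725.60
Total withheld: €3,714.58 + €647.10 + €1,725.60 = €6,087.28
Net pay: €21,570.00 − €6,087.28 = €15,482.72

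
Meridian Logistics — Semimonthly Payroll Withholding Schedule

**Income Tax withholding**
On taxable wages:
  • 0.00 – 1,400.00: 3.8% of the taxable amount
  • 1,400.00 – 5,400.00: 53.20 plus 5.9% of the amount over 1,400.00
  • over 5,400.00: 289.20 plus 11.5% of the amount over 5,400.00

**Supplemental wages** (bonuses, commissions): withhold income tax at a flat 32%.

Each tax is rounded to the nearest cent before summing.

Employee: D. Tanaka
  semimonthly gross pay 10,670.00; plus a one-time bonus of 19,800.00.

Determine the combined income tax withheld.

Income Tax: taxable = 10,670.00
  289.20 + 11.5% × (10,670.00 − 5,400.00) = 289.20 + 11.5% × 5,270.00 = 895.25
Supplemental (32% flat on bonus): 32% × 19,800.00 = 6,336.00
Total income tax: 895.25 + 6,336.00 = 7,231.25

7,231.25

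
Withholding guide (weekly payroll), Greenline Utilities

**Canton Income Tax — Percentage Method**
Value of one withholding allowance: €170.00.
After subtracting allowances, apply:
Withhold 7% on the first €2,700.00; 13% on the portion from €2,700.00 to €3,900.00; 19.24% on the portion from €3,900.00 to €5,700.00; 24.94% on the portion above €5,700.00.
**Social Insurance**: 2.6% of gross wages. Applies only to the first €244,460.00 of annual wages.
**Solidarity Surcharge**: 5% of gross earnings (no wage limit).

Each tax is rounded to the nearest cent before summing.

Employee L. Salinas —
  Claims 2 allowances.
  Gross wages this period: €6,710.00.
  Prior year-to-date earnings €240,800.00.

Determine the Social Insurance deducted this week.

Social Insurance: cap €244,460.00 − YTD €240,800.00 = €3,660.00 subject; 2.6% × €3,660.00 = €95.16

€95.16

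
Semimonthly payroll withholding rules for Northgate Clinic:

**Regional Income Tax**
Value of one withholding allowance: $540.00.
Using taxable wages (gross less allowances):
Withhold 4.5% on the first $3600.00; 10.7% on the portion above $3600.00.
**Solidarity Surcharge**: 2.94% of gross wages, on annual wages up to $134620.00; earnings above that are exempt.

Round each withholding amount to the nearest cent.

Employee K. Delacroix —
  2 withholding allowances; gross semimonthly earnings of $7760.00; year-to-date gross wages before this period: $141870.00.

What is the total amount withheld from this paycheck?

Regional Income Tax: taxable = $7760.00 − 2×$540.00 = $6680.00
  $162.00 + 10.7% × ($6680.00 − $3600.00) = $162.00 + 10.7% × $3080.00 = $491.56
Solidarity Surcharge: YTD $141870.00 ≥ cap $134620.00 → $0.00
Total: $491.56 + $0.00 = $491.56

$491.56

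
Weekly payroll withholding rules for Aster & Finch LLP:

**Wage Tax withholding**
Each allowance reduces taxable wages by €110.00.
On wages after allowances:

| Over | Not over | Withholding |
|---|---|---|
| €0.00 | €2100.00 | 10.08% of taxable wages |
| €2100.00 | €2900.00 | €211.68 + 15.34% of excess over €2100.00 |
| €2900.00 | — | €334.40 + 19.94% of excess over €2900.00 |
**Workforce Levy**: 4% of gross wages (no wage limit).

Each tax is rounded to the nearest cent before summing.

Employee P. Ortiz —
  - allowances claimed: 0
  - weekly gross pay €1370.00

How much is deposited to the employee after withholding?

Wage Tax: taxable = €1370.00
  10.08% × €1370.00 = €138.10
Workforce Levy: 4% × €1370.00 = €54.80
Total withheld: €138.10 + €54.80 = €192.90
Net pay: €1370.00 − €192.90 = €1177.10

€1177.10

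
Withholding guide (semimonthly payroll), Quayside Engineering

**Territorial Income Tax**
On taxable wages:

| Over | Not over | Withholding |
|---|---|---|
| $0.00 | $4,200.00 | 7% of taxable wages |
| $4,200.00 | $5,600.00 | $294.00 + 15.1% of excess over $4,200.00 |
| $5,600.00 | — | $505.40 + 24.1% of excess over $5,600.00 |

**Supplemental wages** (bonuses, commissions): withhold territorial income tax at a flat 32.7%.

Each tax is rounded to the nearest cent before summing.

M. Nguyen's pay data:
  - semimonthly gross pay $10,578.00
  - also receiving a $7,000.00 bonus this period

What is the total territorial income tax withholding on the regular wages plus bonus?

Territorial Income Tax: taxable = $10,578.00
  $505.40 + 24.1% × ($10,578.00 − $5,600.00) = $505.40 + 24.1% × $4,978.00 = $1,705.10
Supplemental (32.7% flat on bonus): 32.7% × $7,000.00 = $2,289.00
Total territorial income tax: $1,705.10 + $2,289.00 = $3,994.10

$3,994.10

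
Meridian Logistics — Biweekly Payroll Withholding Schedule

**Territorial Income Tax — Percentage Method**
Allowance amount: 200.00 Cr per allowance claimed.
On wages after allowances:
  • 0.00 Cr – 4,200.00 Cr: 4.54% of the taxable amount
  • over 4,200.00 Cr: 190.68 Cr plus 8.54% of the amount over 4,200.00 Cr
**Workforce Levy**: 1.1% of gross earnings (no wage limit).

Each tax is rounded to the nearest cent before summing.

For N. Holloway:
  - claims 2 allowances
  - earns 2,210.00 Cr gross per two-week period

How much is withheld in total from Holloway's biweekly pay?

106.48 Cr

Territorial Income Tax: taxable = 2,210.00 Cr − 2×200.00 Cr = 1,810.00 Cr
  4.54% × 1,810.00 Cr = 82.17 Cr
Workforce Levy: 1.1% × 2,210.00 Cr = 24.31 Cr
Total: 82.17 Cr + 24.31 Cr = 106.48 Cr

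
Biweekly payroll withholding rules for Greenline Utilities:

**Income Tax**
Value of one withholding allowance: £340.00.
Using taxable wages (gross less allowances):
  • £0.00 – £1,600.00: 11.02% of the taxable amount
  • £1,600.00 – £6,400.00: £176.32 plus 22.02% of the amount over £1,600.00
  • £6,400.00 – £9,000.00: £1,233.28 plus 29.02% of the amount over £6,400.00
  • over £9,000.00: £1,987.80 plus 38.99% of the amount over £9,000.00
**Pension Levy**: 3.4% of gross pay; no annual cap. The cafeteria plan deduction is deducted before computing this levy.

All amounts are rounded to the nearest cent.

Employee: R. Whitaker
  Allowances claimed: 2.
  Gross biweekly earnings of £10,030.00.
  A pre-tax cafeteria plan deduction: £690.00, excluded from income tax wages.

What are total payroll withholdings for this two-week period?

Income Tax: taxable = £10,030.00 − £690.00 − 2×£340.00 = £8,660.00
  £1,233.28 + 29.02% × (£8,660.00 − £6,400.00) = £1,233.28 + 29.02% × £2,260.00 = £1,889.13
Pension Levy: 3.4% × £9,340.00 = £317.56
Total: £1,889.13 + £317.56 = £2,206.69

£2,206.69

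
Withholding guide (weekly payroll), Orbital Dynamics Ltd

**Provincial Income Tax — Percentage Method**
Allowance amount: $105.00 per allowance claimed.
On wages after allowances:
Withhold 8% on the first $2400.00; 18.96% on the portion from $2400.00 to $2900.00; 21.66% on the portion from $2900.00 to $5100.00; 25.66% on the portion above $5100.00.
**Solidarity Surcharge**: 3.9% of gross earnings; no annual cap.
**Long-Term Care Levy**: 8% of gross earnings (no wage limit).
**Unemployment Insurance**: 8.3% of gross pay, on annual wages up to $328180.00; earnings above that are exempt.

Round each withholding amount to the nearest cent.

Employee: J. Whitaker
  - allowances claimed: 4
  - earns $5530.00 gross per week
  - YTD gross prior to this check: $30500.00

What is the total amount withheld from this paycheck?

$1882.95

Provincial Income Tax: taxable = $5530.00 − 4×$105.00 = $5110.00
  $763.32 + 25.66% × ($5110.00 − $5100.00) = $763.32 + 25.66% × $10.00 = $765.89
Solidarity Surcharge: 3.9% × $5530.00 = $215.67
Long-Term Care Levy: 8% × $5530.00 = $442.40
Unemployment Insurance: 8.3% × $5530.00 = $458.99
Total: $765.89 + $215.67 + $442.40 + $458.99 = $1882.95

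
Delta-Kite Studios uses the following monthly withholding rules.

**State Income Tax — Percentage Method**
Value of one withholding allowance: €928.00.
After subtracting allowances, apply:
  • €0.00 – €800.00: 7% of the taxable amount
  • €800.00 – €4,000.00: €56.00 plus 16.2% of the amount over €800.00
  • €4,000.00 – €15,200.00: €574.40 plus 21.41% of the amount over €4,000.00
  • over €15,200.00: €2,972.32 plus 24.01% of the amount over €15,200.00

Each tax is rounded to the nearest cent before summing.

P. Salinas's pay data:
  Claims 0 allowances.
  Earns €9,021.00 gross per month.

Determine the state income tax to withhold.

State Income Tax: taxable = €9,021.00
  €574.40 + 21.41% × (€9,021.00 − €4,000.00) = €574.40 + 21.41% × €5,021.00 = €1,649.40

€1,649.40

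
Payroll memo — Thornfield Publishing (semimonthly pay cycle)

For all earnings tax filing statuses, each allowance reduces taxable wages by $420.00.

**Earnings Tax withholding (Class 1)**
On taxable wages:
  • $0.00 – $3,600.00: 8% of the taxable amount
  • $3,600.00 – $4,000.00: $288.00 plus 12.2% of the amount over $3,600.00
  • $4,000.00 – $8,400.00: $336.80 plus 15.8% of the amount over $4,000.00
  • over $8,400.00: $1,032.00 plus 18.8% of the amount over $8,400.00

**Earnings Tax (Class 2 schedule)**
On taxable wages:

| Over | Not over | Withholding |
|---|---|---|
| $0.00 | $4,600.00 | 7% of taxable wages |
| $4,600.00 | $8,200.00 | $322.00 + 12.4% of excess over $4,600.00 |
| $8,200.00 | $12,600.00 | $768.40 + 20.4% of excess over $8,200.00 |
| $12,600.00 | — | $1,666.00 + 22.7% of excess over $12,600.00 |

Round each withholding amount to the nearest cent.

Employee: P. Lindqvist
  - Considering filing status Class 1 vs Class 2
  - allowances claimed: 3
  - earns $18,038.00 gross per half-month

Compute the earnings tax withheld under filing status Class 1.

$2,607.06

Earnings Tax (Class 1): taxable = $18,038.00 − 3×$420.00 = $16,778.00
  $1,032.00 + 18.8% × ($16,778.00 − $8,400.00) = $1,032.00 + 18.8% × $8,378.00 = $2,607.06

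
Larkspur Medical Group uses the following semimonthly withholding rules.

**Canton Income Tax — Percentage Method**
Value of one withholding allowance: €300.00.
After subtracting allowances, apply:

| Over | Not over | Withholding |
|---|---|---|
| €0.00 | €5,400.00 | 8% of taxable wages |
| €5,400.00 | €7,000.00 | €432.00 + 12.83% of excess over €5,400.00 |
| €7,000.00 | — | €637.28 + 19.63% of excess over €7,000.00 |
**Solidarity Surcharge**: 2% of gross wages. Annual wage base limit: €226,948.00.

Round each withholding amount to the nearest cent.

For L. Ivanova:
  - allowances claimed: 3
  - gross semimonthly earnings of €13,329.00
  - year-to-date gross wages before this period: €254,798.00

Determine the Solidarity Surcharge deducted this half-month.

Solidarity Surcharge: YTD €254,798.00 ≥ cap €226,948.00 → €0.00

€0.00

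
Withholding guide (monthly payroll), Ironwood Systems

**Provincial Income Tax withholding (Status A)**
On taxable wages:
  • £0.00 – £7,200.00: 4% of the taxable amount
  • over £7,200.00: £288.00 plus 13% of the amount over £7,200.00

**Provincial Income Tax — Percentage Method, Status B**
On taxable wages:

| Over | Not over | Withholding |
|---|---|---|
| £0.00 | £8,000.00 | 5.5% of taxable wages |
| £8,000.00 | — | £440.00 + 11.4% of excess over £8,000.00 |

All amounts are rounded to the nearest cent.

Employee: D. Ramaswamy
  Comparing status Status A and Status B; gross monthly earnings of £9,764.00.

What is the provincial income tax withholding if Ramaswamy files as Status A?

Provincial Income Tax (Status A): taxable = £9,764.00
  £288.00 + 13% × (£9,764.00 − £7,200.00) = £288.00 + 13% × £2,564.00 = £621.32

£621.32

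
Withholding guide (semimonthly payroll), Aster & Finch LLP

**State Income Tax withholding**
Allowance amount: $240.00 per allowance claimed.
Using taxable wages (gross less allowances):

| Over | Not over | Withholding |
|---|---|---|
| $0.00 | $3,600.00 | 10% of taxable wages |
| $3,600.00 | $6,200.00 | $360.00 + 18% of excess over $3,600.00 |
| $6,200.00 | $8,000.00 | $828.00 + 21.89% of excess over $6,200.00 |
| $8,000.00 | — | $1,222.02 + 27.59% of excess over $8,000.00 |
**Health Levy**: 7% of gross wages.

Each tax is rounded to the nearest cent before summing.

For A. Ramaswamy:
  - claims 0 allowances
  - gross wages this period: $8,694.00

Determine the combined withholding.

$2,022.07

State Income Tax: taxable = $8,694.00
  $1,222.02 + 27.59% × ($8,694.00 − $8,000.00) = $1,222.02 + 27.59% × $694.00 = $1,413.49
Health Levy: 7% × $8,694.00 = $608.58
Total: $1,413.49 + $608.58 = $2,022.07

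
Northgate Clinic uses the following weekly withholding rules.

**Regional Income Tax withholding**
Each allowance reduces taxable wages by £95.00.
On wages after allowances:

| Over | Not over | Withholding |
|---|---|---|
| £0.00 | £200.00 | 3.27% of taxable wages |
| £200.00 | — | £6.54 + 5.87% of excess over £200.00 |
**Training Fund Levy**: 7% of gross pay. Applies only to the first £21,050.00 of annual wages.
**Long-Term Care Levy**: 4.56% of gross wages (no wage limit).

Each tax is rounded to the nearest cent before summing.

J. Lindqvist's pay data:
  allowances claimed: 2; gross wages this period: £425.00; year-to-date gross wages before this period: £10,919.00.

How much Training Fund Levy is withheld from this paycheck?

£29.75

Training Fund Levy: 7% × £425.00 = £29.75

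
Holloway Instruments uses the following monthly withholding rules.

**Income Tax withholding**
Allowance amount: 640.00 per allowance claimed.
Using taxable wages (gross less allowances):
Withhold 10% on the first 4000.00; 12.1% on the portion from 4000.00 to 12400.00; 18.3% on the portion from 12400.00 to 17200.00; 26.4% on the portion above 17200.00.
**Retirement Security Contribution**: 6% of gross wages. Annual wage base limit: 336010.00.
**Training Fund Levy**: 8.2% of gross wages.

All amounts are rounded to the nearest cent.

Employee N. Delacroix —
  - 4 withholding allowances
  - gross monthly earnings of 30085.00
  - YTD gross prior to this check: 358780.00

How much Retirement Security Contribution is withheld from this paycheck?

Retirement Security Contribution: YTD 358780.00 ≥ cap 336010.00 → 0.00

0.00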